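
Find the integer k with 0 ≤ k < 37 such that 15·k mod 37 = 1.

Run the extended Euclidean algorithm:
37 = 2·15 + 7
15 = 2·7 + 1
7 = 7·1 + 0
gcd(15, 37) = 1, so the inverse exists.
Back-substitute for 1:
1 = 1·15 − 2·7
  = −2·37 + 5·15
So 15⁻¹ ≡ 5 (mod 37).

5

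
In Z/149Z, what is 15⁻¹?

Apply the Euclidean algorithm and back-substitute:
149 = 9*15 + 14
15 = 1*14 + 1
14 = 14*1 + 0
gcd(15, 149) = 1, so the inverse exists.
Bézout: 1 = −1*149 + 10*15.
So 15⁻¹ ≡ 10 (mod 149).

10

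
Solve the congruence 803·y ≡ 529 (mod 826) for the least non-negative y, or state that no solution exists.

gcd(803, 826) = 1, so a unique solution mod 826 exists.
803⁻¹ ≡ 395 (mod 826).
y ≡ 395·529 ≡ 803 (mod 826).

803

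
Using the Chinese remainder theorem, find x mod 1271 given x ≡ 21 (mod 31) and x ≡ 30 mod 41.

31⁻¹ mod 41: 31*4 ≡ 1 (mod 41), so 31⁻¹ ≡ 4.
x = 21 + 31*((30 − 21)*4 mod 41) = 21 + 31*36 = 1137.

1137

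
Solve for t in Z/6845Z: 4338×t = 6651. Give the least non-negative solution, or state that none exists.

gcd(4338, 6845) = 1, so a unique solution mod 6845 exists.
4338⁻¹ ≡ 1772 (mod 6845).
t ≡ 1772×6651 ≡ 5327 (mod 6845).

5327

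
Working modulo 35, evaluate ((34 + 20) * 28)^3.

34 + 20 = 54 ≡ 19 (mod 35)
19 * 28 = 532 ≡ 7 (mod 35)
(7)^3 ≡ 28 (mod 35)

28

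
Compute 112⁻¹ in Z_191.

29

By the extended Euclidean algorithm:
191 = 1·112 + 79
112 = 1·79 + 33
79 = 2·33 + 13
33 = 2·13 + 7
13 = 1·7 + 6
7 = 1·6 + 1
6 = 6·1 + 0
gcd(112, 191) = 1, so the inverse exists.
Bézout: 1 = −17·191 + 29·112.
So 112⁻¹ ≡ 29 (mod 191).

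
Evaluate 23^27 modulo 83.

27 in binary is 11011, i.e. 27 = 16 + 8 + 2 + 1.
23^1 ≡ 23 (mod 83)
23^2 ≡ 23^2 = 529 ≡ 31 (mod 83)
23^4 ≡ 31^2 = 961 ≡ 48 (mod 83)
23^8 ≡ 48^2 = 2304 ≡ 63 (mod 83)
23^16 ≡ 63^2 = 3969 ≡ 68 (mod 83)
23^27 = 23^16 × 23^8 × 23^2 × 23^1 ≡ 68 × 63 × 31 × 23 (mod 83).
Accumulate the product:
68 × 63 = 4284 ≡ 51
51 × 31 = 1581 ≡ 4
4 × 23 = 92 ≡ 9

9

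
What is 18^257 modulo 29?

By square-and-multiply:
257 in binary is 100000001, i.e. 257 = 256 + 1.
18^1 ≡ 18 (mod 29)
18^2 ≡ 18^2 = 324 ≡ 5 (mod 29)
18^4 ≡ 5^2 = 25 (mod 29)
18^8 ≡ 25^2 = 625 ≡ 16 (mod 29)
18^16 ≡ 16^2 = 256 ≡ 24 (mod 29)
18^32 ≡ 24^2 = 576 ≡ 25 (mod 29)
18^64 ≡ 25^2 = 625 ≡ 16 (mod 29)
18^128 ≡ 16^2 = 256 ≡ 24 (mod 29)
18^256 ≡ 24^2 = 576 ≡ 25 (mod 29)
18^257 = 18^256 · 18^1 ≡ 25 · 18 (mod 29).
25 · 18 = 450 ≡ 15 (mod 29).

15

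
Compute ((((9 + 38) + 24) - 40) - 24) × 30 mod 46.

26

9 + 38 = 47 ≡ 1 (mod 46)
1 + 24 = 25
25 - 40 = -15 ≡ 31 (mod 46)
31 - 24 = 7
7 × 30 = 210 ≡ 26 (mod 46)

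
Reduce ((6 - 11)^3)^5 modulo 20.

15

6 - 11 = -5 ≡ 15 (mod 20)
(15)^3 ≡ 15 (mod 20)
(15)^5 ≡ 15 (mod 20)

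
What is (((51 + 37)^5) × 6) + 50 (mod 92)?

51 + 37 = 88
(88)^5 ≡ 80 (mod 92)
80 × 6 = 480 ≡ 20 (mod 92)
20 + 50 = 70

70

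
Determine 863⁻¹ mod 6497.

4773

Run the extended Euclidean algorithm:
6497 = 7·863 + 456
863 = 1·456 + 407
456 = 1·407 + 49
407 = 8·49 + 15
49 = 3·15 + 4
15 = 3·4 + 3
4 = 1·3 + 1
3 = 3·1 + 0
gcd(863, 6497) = 1, so the inverse exists.
Back-substitute for 1:
1 = 1·4 − 1·3
  = −1·15 + 4·4
  = 4·49 − 13·15
  = −13·407 + 108·49
  = 108·456 − 121·407
  = −121·863 + 229·456
  = 229·6497 − 1724·863
So 863⁻¹ ≡ −1724 ≡ 4773 (mod 6497).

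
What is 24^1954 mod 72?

0

24^1 ≡ 24 (mod 72)
24^2 ≡ 24^2 = 576 ≡ 0 (mod 72)
24^4 ≡ 0^2 = 0 (mod 72)
24^8 ≡ 0^2 = 0 (mod 72)
24^16 ≡ 0^2 = 0 (mod 72)
24^32 ≡ 0^2 = 0 (mod 72)
24^64 ≡ 0^2 = 0 (mod 72)
24^128 ≡ 0^2 = 0 (mod 72)
24^256 ≡ 0^2 = 0 (mod 72)
24^512 ≡ 0^2 = 0 (mod 72)
24^1024 ≡ 0^2 = 0 (mod 72)
24^1954 = 24^1024 * 24^512 * 24^256 * 24^128 * 24^32 * 24^2 ≡ 0 * 0 * 0 * 0 * 0 * 0 (mod 72).
Accumulate the product:
0 * 0 = 0
0 * 0 = 0
0 * 0 = 0
0 * 0 = 0
0 * 0 = 0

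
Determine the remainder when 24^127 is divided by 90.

54

127 in binary is 1111111, i.e. 127 = 64 + 32 + 16 + 8 + 4 + 2 + 1.
24^1 ≡ 24 (mod 90)
24^2 ≡ 24^2 = 576 ≡ 36 (mod 90)
24^4 ≡ 36^2 = 1296 ≡ 36 (mod 90)
24^8 ≡ 36^2 = 1296 ≡ 36 (mod 90)
24^16 ≡ 36^2 = 1296 ≡ 36 (mod 90)
24^32 ≡ 36^2 = 1296 ≡ 36 (mod 90)
24^64 ≡ 36^2 = 1296 ≡ 36 (mod 90)
24^127 = 24^64 · 24^32 · 24^16 · 24^8 · 24^4 · 24^2 · 24^1 ≡ 36 · 36 · 36 · 36 · 36 · 36 · 24 (mod 90).
Accumulate the product:
36 · 36 = 1296 ≡ 36
36 · 36 = 1296 ≡ 36
36 · 36 = 1296 ≡ 36
36 · 36 = 1296 ≡ 36
36 · 36 = 1296 ≡ 36
36 · 24 = 864 ≡ 54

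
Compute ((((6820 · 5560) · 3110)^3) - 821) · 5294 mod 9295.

7536

6820 · 5560 = 37919200 ≡ 4895 (mod 9295)
4895 · 3110 = 15223450 ≡ 7535 (mod 9295)
(7535)^3 ≡ 1760 (mod 9295)
1760 - 821 = 939
939 · 5294 = 4971066 ≡ 7536 (mod 9295)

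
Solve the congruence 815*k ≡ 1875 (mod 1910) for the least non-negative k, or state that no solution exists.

239

gcd(815, 1910) = 5, and 5 | 1875, so solutions exist.
Divide through by 5: 163*k ≡ 375 mod 382.
163⁻¹ ≡ 75 (mod 382).
k ≡ 75*375 ≡ 239 (mod 382).
The smallest non-negative solution is k = 239.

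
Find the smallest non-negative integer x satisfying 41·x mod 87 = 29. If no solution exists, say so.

58

gcd(41, 87) = 1, so a unique solution mod 87 exists.
41⁻¹ ≡ 17 (mod 87).
x ≡ 17·29 ≡ 58 (mod 87).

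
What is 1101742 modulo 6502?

1101742 = 169×6502 + 2904, so 1101742 ≡ 2904 (mod 6502).

2904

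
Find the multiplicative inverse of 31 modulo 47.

44

By the extended Euclidean algorithm:
47 = 1·31 + 16
31 = 1·16 + 15
16 = 1·15 + 1
15 = 15·1 + 0
gcd(31, 47) = 1, so the inverse exists.
Bézout: 1 = 2·47 − 3·31.
So 31⁻¹ ≡ −3 ≡ 44 (mod 47).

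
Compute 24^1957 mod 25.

By square-and-multiply:
24^1 ≡ 24 (mod 25)
24^2 ≡ 24^2 = 576 ≡ 1 (mod 25)
24^4 ≡ 1^2 = 1 (mod 25)
24^8 ≡ 1^2 = 1 (mod 25)
24^16 ≡ 1^2 = 1 (mod 25)
24^32 ≡ 1^2 = 1 (mod 25)
24^64 ≡ 1^2 = 1 (mod 25)
24^128 ≡ 1^2 = 1 (mod 25)
24^256 ≡ 1^2 = 1 (mod 25)
24^512 ≡ 1^2 = 1 (mod 25)
24^1024 ≡ 1^2 = 1 (mod 25)
24^1957 = 24^1024 × 24^512 × 24^256 × 24^128 × 24^32 × 24^4 × 24^1 ≡ 1 × 1 × 1 × 1 × 1 × 1 × 24 (mod 25).
Accumulate the product:
1 × 1 = 1
1 × 1 = 1
1 × 1 = 1
1 × 1 = 1
1 × 1 = 1
1 × 24 = 24

24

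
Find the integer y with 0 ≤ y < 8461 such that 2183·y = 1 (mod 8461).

Apply the Euclidean algorithm and back-substitute:
8461 = 3×2183 + 1912
2183 = 1×1912 + 271
1912 = 7×271 + 15
271 = 18×15 + 1
15 = 15×1 + 0
gcd(2183, 8461) = 1, so the inverse exists.
Back-substitute for 1:
1 = 1×271 − 18×15
  = −18×1912 + 127×271
  = 127×2183 − 145×1912
  = −145×8461 + 562×2183
So 2183⁻¹ ≡ 562 (mod 8461).

562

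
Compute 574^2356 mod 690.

Using repeated squaring:
2356 in binary is 100100110100, i.e. 2356 = 2048 + 256 + 32 + 16 + 4.
574^1 ≡ 574 (mod 690)
574^2 ≡ 574^2 = 329476 ≡ 346 (mod 690)
574^4 ≡ 346^2 = 119716 ≡ 346 (mod 690)
574^8 ≡ 346^2 = 119716 ≡ 346 (mod 690)
574^16 ≡ 346^2 = 119716 ≡ 346 (mod 690)
574^32 ≡ 346^2 = 119716 ≡ 346 (mod 690)
574^64 ≡ 346^2 = 119716 ≡ 346 (mod 690)
574^128 ≡ 346^2 = 119716 ≡ 346 (mod 690)
574^256 ≡ 346^2 = 119716 ≡ 346 (mod 690)
574^512 ≡ 346^2 = 119716 ≡ 346 (mod 690)
574^1024 ≡ 346^2 = 119716 ≡ 346 (mod 690)
574^2048 ≡ 346^2 = 119716 ≡ 346 (mod 690)
574^2356 = 574^2048 · 574^256 · 574^32 · 574^16 · 574^4 ≡ 346 · 346 · 346 · 346 · 346 (mod 690).
Accumulate the product:
346 · 346 = 119716 ≡ 346
346 · 346 = 119716 ≡ 346
346 · 346 = 119716 ≡ 346
346 · 346 = 119716 ≡ 346

346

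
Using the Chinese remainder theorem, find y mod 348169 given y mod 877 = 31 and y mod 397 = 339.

877⁻¹ mod 397: 877×287 ≡ 1 (mod 397), so 877⁻¹ ≡ 287.
y = 31 + 877×((339 − 31)×287 mod 397) = 31 + 877×262 = 229805.
Check: 229805 mod 877 = 31, 229805 mod 397 = 339. ✓

229805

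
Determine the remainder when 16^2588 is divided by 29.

16^1 ≡ 16 (mod 29)
16^2 ≡ 16^2 = 256 ≡ 24 (mod 29)
16^4 ≡ 24^2 = 576 ≡ 25 (mod 29)
16^8 ≡ 25^2 = 625 ≡ 16 (mod 29)
16^16 ≡ 16^2 = 256 ≡ 24 (mod 29)
16^32 ≡ 24^2 = 576 ≡ 25 (mod 29)
16^64 ≡ 25^2 = 625 ≡ 16 (mod 29)
16^128 ≡ 16^2 = 256 ≡ 24 (mod 29)
16^256 ≡ 24^2 = 576 ≡ 25 (mod 29)
16^512 ≡ 25^2 = 625 ≡ 16 (mod 29)
16^1024 ≡ 16^2 = 256 ≡ 24 (mod 29)
16^2048 ≡ 24^2 = 576 ≡ 25 (mod 29)
16^2588 = 16^2048 * 16^512 * 16^16 * 16^8 * 16^4 ≡ 25 * 16 * 24 * 16 * 25 (mod 29).
Accumulate the product:
25 * 16 = 400 ≡ 23
23 * 24 = 552 ≡ 1
1 * 16 = 16
16 * 25 = 400 ≡ 23

23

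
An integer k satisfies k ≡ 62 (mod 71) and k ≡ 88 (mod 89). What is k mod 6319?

3470

71⁻¹ mod 89: 71×84 ≡ 1 (mod 89), so 71⁻¹ ≡ 84.
k = 62 + 71×((88 − 62)×84 mod 89) = 62 + 71×48 = 3470.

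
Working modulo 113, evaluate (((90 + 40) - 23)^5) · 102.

90 + 40 = 130 ≡ 17 (mod 113)
17 - 23 = -6 ≡ 107 (mod 113)
(107)^5 ≡ 21 (mod 113)
21 · 102 = 2142 ≡ 108 (mod 113)

108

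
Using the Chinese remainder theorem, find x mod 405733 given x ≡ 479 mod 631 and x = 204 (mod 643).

251617

631⁻¹ mod 643: 631*375 ≡ 1 (mod 643), so 631⁻¹ ≡ 375.
x = 479 + 631*((204 − 479)*375 mod 643) = 479 + 631*398 = 251617.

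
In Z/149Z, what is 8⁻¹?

56

By the extended Euclidean algorithm:
149 = 18×8 + 5
8 = 1×5 + 3
5 = 1×3 + 2
3 = 1×2 + 1
2 = 2×1 + 0
gcd(8, 149) = 1, so the inverse exists.
Bézout: 1 = −3×149 + 56×8.
So 8⁻¹ ≡ 56 (mod 149).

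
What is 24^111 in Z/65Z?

Using repeated squaring:
111 in binary is 1101111, i.e. 111 = 64 + 32 + 8 + 4 + 2 + 1.
24^1 ≡ 24 (mod 65)
24^2 ≡ 24^2 = 576 ≡ 56 (mod 65)
24^4 ≡ 56^2 = 3136 ≡ 16 (mod 65)
24^8 ≡ 16^2 = 256 ≡ 61 (mod 65)
24^16 ≡ 61^2 = 3721 ≡ 16 (mod 65)
24^32 ≡ 16^2 = 256 ≡ 61 (mod 65)
24^64 ≡ 61^2 = 3721 ≡ 16 (mod 65)
24^111 = 24^64 · 24^32 · 24^8 · 24^4 · 24^2 · 24^1 ≡ 16 · 61 · 61 · 16 · 56 · 24 (mod 65).
Accumulate the product:
16 · 61 = 976 ≡ 1
1 · 61 = 61
61 · 16 = 976 ≡ 1
1 · 56 = 56
56 · 24 = 1344 ≡ 44

44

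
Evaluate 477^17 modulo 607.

17 in binary is 10001, i.e. 17 = 16 + 1.
477^1 ≡ 477 (mod 607)
477^2 ≡ 477^2 = 227529 ≡ 511 (mod 607)
477^4 ≡ 511^2 = 261121 ≡ 111 (mod 607)
477^8 ≡ 111^2 = 12321 ≡ 181 (mod 607)
477^16 ≡ 181^2 = 32761 ≡ 590 (mod 607)
477^17 = 477^16 * 477^1 ≡ 590 * 477 (mod 607).
590 * 477 = 281430 ≡ 389 (mod 607).

389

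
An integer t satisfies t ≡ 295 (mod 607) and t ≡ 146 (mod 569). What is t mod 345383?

607⁻¹ mod 569: 607·15 ≡ 1 (mod 569), so 607⁻¹ ≡ 15.
t = 295 + 607·((146 − 295)·15 mod 569) = 295 + 607·41 = 25182.
Check: 25182 mod 607 = 295, 25182 mod 569 = 146. ✓

25182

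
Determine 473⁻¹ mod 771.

608

Apply the Euclidean algorithm and back-substitute:
771 = 1·473 + 298
473 = 1·298 + 175
298 = 1·175 + 123
175 = 1·123 + 52
123 = 2·52 + 19
52 = 2·19 + 14
19 = 1·14 + 5
14 = 2·5 + 4
5 = 1·4 + 1
4 = 4·1 + 0
gcd(473, 771) = 1, so the inverse exists.
Back-substitute for 1:
1 = 1·5 − 1·4
  = −1·14 + 3·5
  = 3·19 − 4·14
  = −4·52 + 11·19
  = 11·123 − 26·52
  = −26·175 + 37·123
  = 37·298 − 63·175
  = −63·473 + 100·298
  = 100·771 − 163·473
So 473⁻¹ ≡ −163 ≡ 608 (mod 771).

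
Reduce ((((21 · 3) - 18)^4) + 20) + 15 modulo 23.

13

21 · 3 = 63 ≡ 17 (mod 23)
17 - 18 = -1 ≡ 22 (mod 23)
(22)^4 ≡ 1 (mod 23)
1 + 20 = 21
21 + 15 = 36 ≡ 13 (mod 23)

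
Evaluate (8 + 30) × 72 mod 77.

41

8 + 30 = 38
38 × 72 = 2736 ≡ 41 (mod 77)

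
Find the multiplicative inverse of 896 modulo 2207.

1973

By the extended Euclidean algorithm:
2207 = 2*896 + 415
896 = 2*415 + 66
415 = 6*66 + 19
66 = 3*19 + 9
19 = 2*9 + 1
9 = 9*1 + 0
gcd(896, 2207) = 1, so the inverse exists.
Back-substitute for 1:
1 = 1*19 − 2*9
  = −2*66 + 7*19
  = 7*415 − 44*66
  = −44*896 + 95*415
  = 95*2207 − 234*896
So 896⁻¹ ≡ −234 ≡ 1973 (mod 2207).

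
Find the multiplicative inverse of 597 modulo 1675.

1083

Run the extended Euclidean algorithm:
1675 = 2·597 + 481
597 = 1·481 + 116
481 = 4·116 + 17
116 = 6·17 + 14
17 = 1·14 + 3
14 = 4·3 + 2
3 = 1·2 + 1
2 = 2·1 + 0
gcd(597, 1675) = 1, so the inverse exists.
Bézout: 1 = 211·1675 − 592·597.
So 597⁻¹ ≡ −592 ≡ 1083 (mod 1675).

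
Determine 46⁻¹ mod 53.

53 = 1·46 + 7
46 = 6·7 + 4
7 = 1·4 + 3
4 = 1·3 + 1
3 = 3·1 + 0
gcd(46, 53) = 1, so the inverse exists.
Back-substitute for 1:
1 = 1·4 − 1·3
  = −1·7 + 2·4
  = 2·46 − 13·7
  = −13·53 + 15·46
So 46⁻¹ ≡ 15 (mod 53).

15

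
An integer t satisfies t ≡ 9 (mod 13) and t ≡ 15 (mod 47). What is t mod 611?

13⁻¹ mod 47: 13·29 ≡ 1 (mod 47), so 13⁻¹ ≡ 29.
t = 9 + 13·((15 − 9)·29 mod 47) = 9 + 13·33 = 438.
Check: 438 mod 13 = 9, 438 mod 47 = 15. ✓

438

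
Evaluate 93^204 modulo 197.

Using repeated squaring:
204 in binary is 11001100, i.e. 204 = 128 + 64 + 8 + 4.
93^1 ≡ 93 (mod 197)
93^2 ≡ 93^2 = 8649 ≡ 178 (mod 197)
93^4 ≡ 178^2 = 31684 ≡ 164 (mod 197)
93^8 ≡ 164^2 = 26896 ≡ 104 (mod 197)
93^16 ≡ 104^2 = 10816 ≡ 178 (mod 197)
93^32 ≡ 178^2 = 31684 ≡ 164 (mod 197)
93^64 ≡ 164^2 = 26896 ≡ 104 (mod 197)
93^128 ≡ 104^2 = 10816 ≡ 178 (mod 197)
93^204 = 93^128 · 93^64 · 93^8 · 93^4 ≡ 178 · 104 · 104 · 164 (mod 197).
Accumulate the product:
178 · 104 = 18512 ≡ 191
191 · 104 = 19864 ≡ 164
164 · 164 = 26896 ≡ 104

104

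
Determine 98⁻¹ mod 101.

101 = 1×98 + 3
98 = 32×3 + 2
3 = 1×2 + 1
2 = 2×1 + 0
gcd(98, 101) = 1, so the inverse exists.
Bézout: 1 = 33×101 − 34×98.
So 98⁻¹ ≡ −34 ≡ 67 (mod 101).

67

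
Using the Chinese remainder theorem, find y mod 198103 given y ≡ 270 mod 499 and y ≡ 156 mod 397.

499⁻¹ mod 397: 499×253 ≡ 1 (mod 397), so 499⁻¹ ≡ 253.
y = 270 + 499×((156 − 270)×253 mod 397) = 270 + 499×139 = 69631.
Check: 69631 mod 499 = 270, 69631 mod 397 = 156. ✓

69631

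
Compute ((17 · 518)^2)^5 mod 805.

17 · 518 = 8806 ≡ 756 (mod 805)
(756)^2 ≡ 791 (mod 805)
(791)^5 ≡ 721 (mod 805)

721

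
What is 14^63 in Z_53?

Compute successive squares:
63 in binary is 111111, i.e. 63 = 32 + 16 + 8 + 4 + 2 + 1.
14^1 ≡ 14 (mod 53)
14^2 ≡ 14^2 = 196 ≡ 37 (mod 53)
14^4 ≡ 37^2 = 1369 ≡ 44 (mod 53)
14^8 ≡ 44^2 = 1936 ≡ 28 (mod 53)
14^16 ≡ 28^2 = 784 ≡ 42 (mod 53)
14^32 ≡ 42^2 = 1764 ≡ 15 (mod 53)
14^63 = 14^32 × 14^16 × 14^8 × 14^4 × 14^2 × 14^1 ≡ 15 × 42 × 28 × 44 × 37 × 14 (mod 53).
Accumulate the product:
15 × 42 = 630 ≡ 47
47 × 28 = 1316 ≡ 44
44 × 44 = 1936 ≡ 28
28 × 37 = 1036 ≡ 29
29 × 14 = 406 ≡ 35

35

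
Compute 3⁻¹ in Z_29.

10

Run the extended Euclidean algorithm:
29 = 9·3 + 2
3 = 1·2 + 1
2 = 2·1 + 0
gcd(3, 29) = 1, so the inverse exists.
Bézout: 1 = −1·29 + 10·3.
So 3⁻¹ ≡ 10 (mod 29).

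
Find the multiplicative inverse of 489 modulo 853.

621

Run the extended Euclidean algorithm:
853 = 1×489 + 364
489 = 1×364 + 125
364 = 2×125 + 114
125 = 1×114 + 11
114 = 10×11 + 4
11 = 2×4 + 3
4 = 1×3 + 1
3 = 3×1 + 0
gcd(489, 853) = 1, so the inverse exists.
Bézout: 1 = 133×853 − 232×489.
So 489⁻¹ ≡ −232 ≡ 621 (mod 853).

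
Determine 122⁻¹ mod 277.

By the extended Euclidean algorithm:
277 = 2*122 + 33
122 = 3*33 + 23
33 = 1*23 + 10
23 = 2*10 + 3
10 = 3*3 + 1
3 = 3*1 + 0
gcd(122, 277) = 1, so the inverse exists.
Back-substitute for 1:
1 = 1*10 − 3*3
  = −3*23 + 7*10
  = 7*33 − 10*23
  = −10*122 + 37*33
  = 37*277 − 84*122
So 122⁻¹ ≡ −84 ≡ 193 (mod 277).

193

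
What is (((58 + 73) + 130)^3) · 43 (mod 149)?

3

58 + 73 = 131
131 + 130 = 261 ≡ 112 (mod 149)
(112)^3 ≡ 7 (mod 149)
7 · 43 = 301 ≡ 3 (mod 149)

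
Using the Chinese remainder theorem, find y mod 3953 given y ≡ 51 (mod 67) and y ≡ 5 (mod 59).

654

67⁻¹ mod 59: 67·37 ≡ 1 (mod 59), so 67⁻¹ ≡ 37.
y = 51 + 67·((5 − 51)·37 mod 59) = 51 + 67·9 = 654.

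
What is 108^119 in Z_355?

72

By square-and-multiply:
119 in binary is 1110111, i.e. 119 = 64 + 32 + 16 + 4 + 2 + 1.
108^1 ≡ 108 (mod 355)
108^2 ≡ 108^2 = 11664 ≡ 304 (mod 355)
108^4 ≡ 304^2 = 92416 ≡ 116 (mod 355)
108^8 ≡ 116^2 = 13456 ≡ 321 (mod 355)
108^16 ≡ 321^2 = 103041 ≡ 91 (mod 355)
108^32 ≡ 91^2 = 8281 ≡ 116 (mod 355)
108^64 ≡ 116^2 = 13456 ≡ 321 (mod 355)
108^119 = 108^64 × 108^32 × 108^16 × 108^4 × 108^2 × 108^1 ≡ 321 × 116 × 91 × 116 × 304 × 108 (mod 355).
Accumulate the product:
321 × 116 = 37236 ≡ 316
316 × 91 = 28756 ≡ 1
1 × 116 = 116
116 × 304 = 35264 ≡ 119
119 × 108 = 12852 ≡ 72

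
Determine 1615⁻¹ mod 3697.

3507

Apply the Euclidean algorithm and back-substitute:
3697 = 2×1615 + 467
1615 = 3×467 + 214
467 = 2×214 + 39
214 = 5×39 + 19
39 = 2×19 + 1
19 = 19×1 + 0
gcd(1615, 3697) = 1, so the inverse exists.
Bézout: 1 = 83×3697 − 190×1615.
So 1615⁻¹ ≡ −190 ≡ 3507 (mod 3697).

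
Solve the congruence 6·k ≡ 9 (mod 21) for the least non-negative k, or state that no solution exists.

5

gcd(6, 21) = 3, and 3 | 9, so solutions exist.
Divide through by 3: 2·k mod 7 = 3.
2⁻¹ ≡ 4 (mod 7).
k ≡ 4·3 ≡ 5 (mod 7).
The smallest non-negative solution is k = 5.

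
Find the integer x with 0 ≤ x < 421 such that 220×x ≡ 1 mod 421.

421 = 1·220 + 201
220 = 1·201 + 19
201 = 10·19 + 11
19 = 1·11 + 8
11 = 1·8 + 3
8 = 2·3 + 2
3 = 1·2 + 1
2 = 2·1 + 0
gcd(220, 421) = 1, so the inverse exists.
Bézout: 1 = 81·421 − 155·220.
So 220⁻¹ ≡ −155 ≡ 266 (mod 421).

266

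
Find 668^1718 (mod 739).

1718 in binary is 11010110110, i.e. 1718 = 1024 + 512 + 128 + 32 + 16 + 4 + 2.
668^1 ≡ 668 (mod 739)
668^2 ≡ 668^2 = 446224 ≡ 607 (mod 739)
668^4 ≡ 607^2 = 368449 ≡ 427 (mod 739)
668^8 ≡ 427^2 = 182329 ≡ 535 (mod 739)
668^16 ≡ 535^2 = 286225 ≡ 232 (mod 739)
668^32 ≡ 232^2 = 53824 ≡ 616 (mod 739)
668^64 ≡ 616^2 = 379456 ≡ 349 (mod 739)
668^128 ≡ 349^2 = 121801 ≡ 605 (mod 739)
668^256 ≡ 605^2 = 366025 ≡ 220 (mod 739)
668^512 ≡ 220^2 = 48400 ≡ 365 (mod 739)
668^1024 ≡ 365^2 = 133225 ≡ 205 (mod 739)
668^1718 = 668^1024 * 668^512 * 668^128 * 668^32 * 668^16 * 668^4 * 668^2 ≡ 205 * 365 * 605 * 616 * 232 * 427 * 607 (mod 739).
Accumulate the product:
205 * 365 = 74825 ≡ 186
186 * 605 = 112530 ≡ 202
202 * 616 = 124432 ≡ 280
280 * 232 = 64960 ≡ 667
667 * 427 = 284809 ≡ 294
294 * 607 = 178458 ≡ 359

359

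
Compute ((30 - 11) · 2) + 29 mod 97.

30 - 11 = 19
19 · 2 = 38
38 + 29 = 67

67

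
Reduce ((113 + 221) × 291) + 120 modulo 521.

408

113 + 221 = 334
334 × 291 = 97194 ≡ 288 (mod 521)
288 + 120 = 408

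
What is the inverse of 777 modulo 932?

Apply the Euclidean algorithm and back-substitute:
932 = 1×777 + 155
777 = 5×155 + 2
155 = 77×2 + 1
2 = 2×1 + 0
gcd(777, 932) = 1, so the inverse exists.
Bézout: 1 = 386×932 − 463×777.
So 777⁻¹ ≡ −463 ≡ 469 (mod 932).

469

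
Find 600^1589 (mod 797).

1589 in binary is 11000110101, i.e. 1589 = 1024 + 512 + 32 + 16 + 4 + 1.
600^1 ≡ 600 (mod 797)
600^2 ≡ 600^2 = 360000 ≡ 553 (mod 797)
600^4 ≡ 553^2 = 305809 ≡ 558 (mod 797)
600^8 ≡ 558^2 = 311364 ≡ 534 (mod 797)
600^16 ≡ 534^2 = 285156 ≡ 627 (mod 797)
600^32 ≡ 627^2 = 393129 ≡ 208 (mod 797)
600^64 ≡ 208^2 = 43264 ≡ 226 (mod 797)
600^128 ≡ 226^2 = 51076 ≡ 68 (mod 797)
600^256 ≡ 68^2 = 4624 ≡ 639 (mod 797)
600^512 ≡ 639^2 = 408321 ≡ 257 (mod 797)
600^1024 ≡ 257^2 = 66049 ≡ 695 (mod 797)
600^1589 = 600^1024 · 600^512 · 600^32 · 600^16 · 600^4 · 600^1 ≡ 695 · 257 · 208 · 627 · 558 · 600 (mod 797).
Accumulate the product:
695 · 257 = 178615 ≡ 87
87 · 208 = 18096 ≡ 562
562 · 627 = 352374 ≡ 100
100 · 558 = 55800 ≡ 10
10 · 600 = 6000 ≡ 421

421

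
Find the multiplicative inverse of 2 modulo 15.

By the extended Euclidean algorithm:
15 = 7×2 + 1
2 = 2×1 + 0
gcd(2, 15) = 1, so the inverse exists.
Bézout: 1 = 1×15 − 7×2.
So 2⁻¹ ≡ −7 ≡ 8 (mod 15).

8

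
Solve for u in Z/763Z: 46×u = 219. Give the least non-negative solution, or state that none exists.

gcd(46, 763) = 1, so a unique solution mod 763 exists.
46⁻¹ ≡ 282 (mod 763).
u ≡ 282×219 ≡ 718 (mod 763).

718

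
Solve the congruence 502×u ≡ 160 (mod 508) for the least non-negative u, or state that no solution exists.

58

gcd(502, 508) = 2, and 2 | 160, so solutions exist.
Divide through by 2: 251×u mod 254 = 80.
251⁻¹ ≡ 169 (mod 254).
u ≡ 169×80 ≡ 58 (mod 254).
The smallest non-negative solution is u = 58.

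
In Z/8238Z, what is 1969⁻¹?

By the extended Euclidean algorithm:
8238 = 4·1969 + 362
1969 = 5·362 + 159
362 = 2·159 + 44
159 = 3·44 + 27
44 = 1·27 + 17
27 = 1·17 + 10
17 = 1·10 + 7
10 = 1·7 + 3
7 = 2·3 + 1
3 = 3·1 + 0
gcd(1969, 8238) = 1, so the inverse exists.
Back-substitute for 1:
1 = 1·7 − 2·3
  = −2·10 + 3·7
  = 3·17 − 5·10
  = −5·27 + 8·17
  = 8·44 − 13·27
  = −13·159 + 47·44
  = 47·362 − 107·159
  = −107·1969 + 582·362
  = 582·8238 − 2435·1969
So 1969⁻¹ ≡ −2435 ≡ 5803 (mod 8238).

5803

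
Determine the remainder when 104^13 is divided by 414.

374

13 in binary is 1101, i.e. 13 = 8 + 4 + 1.
104^1 ≡ 104 (mod 414)
104^2 ≡ 104^2 = 10816 ≡ 52 (mod 414)
104^4 ≡ 52^2 = 2704 ≡ 220 (mod 414)
104^8 ≡ 220^2 = 48400 ≡ 376 (mod 414)
104^13 = 104^8 × 104^4 × 104^1 ≡ 376 × 220 × 104 (mod 414).
Accumulate the product:
376 × 220 = 82720 ≡ 334
334 × 104 = 34736 ≡ 374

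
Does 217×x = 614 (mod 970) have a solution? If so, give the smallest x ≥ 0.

gcd(217, 970) = 1, so a unique solution mod 970 exists.
217⁻¹ ≡ 523 (mod 970).
x ≡ 523×614 ≡ 52 (mod 970).

52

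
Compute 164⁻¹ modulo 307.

Run the extended Euclidean algorithm:
307 = 1·164 + 143
164 = 1·143 + 21
143 = 6·21 + 17
21 = 1·17 + 4
17 = 4·4 + 1
4 = 4·1 + 0
gcd(164, 307) = 1, so the inverse exists.
Bézout: 1 = 39·307 − 73·164.
So 164⁻¹ ≡ −73 ≡ 234 (mod 307).

234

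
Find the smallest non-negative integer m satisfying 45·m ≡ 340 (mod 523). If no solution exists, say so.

240

gcd(45, 523) = 1, so a unique solution mod 523 exists.
45⁻¹ ≡ 93 (mod 523).
m ≡ 93·340 ≡ 240 (mod 523).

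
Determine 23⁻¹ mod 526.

By the extended Euclidean algorithm:
526 = 22*23 + 20
23 = 1*20 + 3
20 = 6*3 + 2
3 = 1*2 + 1
2 = 2*1 + 0
gcd(23, 526) = 1, so the inverse exists.
Bézout: 1 = −8*526 + 183*23.
So 23⁻¹ ≡ 183 (mod 526).

183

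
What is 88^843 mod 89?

By square-and-multiply:
843 in binary is 1101001011, i.e. 843 = 512 + 256 + 64 + 8 + 2 + 1.
88^1 ≡ 88 (mod 89)
88^2 ≡ 88^2 = 7744 ≡ 1 (mod 89)
88^4 ≡ 1^2 = 1 (mod 89)
88^8 ≡ 1^2 = 1 (mod 89)
88^16 ≡ 1^2 = 1 (mod 89)
88^32 ≡ 1^2 = 1 (mod 89)
88^64 ≡ 1^2 = 1 (mod 89)
88^128 ≡ 1^2 = 1 (mod 89)
88^256 ≡ 1^2 = 1 (mod 89)
88^512 ≡ 1^2 = 1 (mod 89)
88^843 = 88^512 · 88^256 · 88^64 · 88^8 · 88^2 · 88^1 ≡ 1 · 1 · 1 · 1 · 1 · 88 (mod 89).
Accumulate the product:
1 · 1 = 1
1 · 1 = 1
1 · 1 = 1
1 · 1 = 1
1 · 88 = 88

88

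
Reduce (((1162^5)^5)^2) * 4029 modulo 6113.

3636

(1162)^5 ≡ 5295 (mod 6113)
(5295)^5 ≡ 3642 (mod 6113)
(3642)^2 ≡ 5067 (mod 6113)
5067 * 4029 = 20414943 ≡ 3636 (mod 6113)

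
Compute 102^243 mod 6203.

383

Compute successive squares:
243 in binary is 11110011, i.e. 243 = 128 + 64 + 32 + 16 + 2 + 1.
102^1 ≡ 102 (mod 6203)
102^2 ≡ 102^2 = 10404 ≡ 4201 (mod 6203)
102^4 ≡ 4201^2 = 17648401 ≡ 866 (mod 6203)
102^8 ≡ 866^2 = 749956 ≡ 5596 (mod 6203)
102^16 ≡ 5596^2 = 31315216 ≡ 2472 (mod 6203)
102^32 ≡ 2472^2 = 6110784 ≡ 829 (mod 6203)
102^64 ≡ 829^2 = 687241 ≡ 4911 (mod 6203)
102^128 ≡ 4911^2 = 24117921 ≡ 657 (mod 6203)
102^243 = 102^128 * 102^64 * 102^32 * 102^16 * 102^2 * 102^1 ≡ 657 * 4911 * 829 * 2472 * 4201 * 102 (mod 6203).
Accumulate the product:
657 * 4911 = 3226527 ≡ 967
967 * 829 = 801643 ≡ 1456
1456 * 2472 = 3599232 ≡ 1492
1492 * 4201 = 6267892 ≡ 2862
2862 * 102 = 291924 ≡ 383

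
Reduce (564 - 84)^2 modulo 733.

564 - 84 = 480
(480)^2 ≡ 238 (mod 733)

238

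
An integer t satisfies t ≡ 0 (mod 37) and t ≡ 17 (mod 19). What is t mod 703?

74

37⁻¹ mod 19: 37*18 ≡ 1 (mod 19), so 37⁻¹ ≡ 18.
t = 0 + 37*((17 − 0)*18 mod 19) = 0 + 37*2 = 74.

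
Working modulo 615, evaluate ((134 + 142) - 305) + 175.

134 + 142 = 276
276 - 305 = -29 ≡ 586 (mod 615)
586 + 175 = 761 ≡ 146 (mod 615)

146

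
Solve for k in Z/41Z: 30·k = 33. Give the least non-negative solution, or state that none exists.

gcd(30, 41) = 1, so a unique solution mod 41 exists.
30⁻¹ ≡ 26 (mod 41).
k ≡ 26·33 ≡ 38 (mod 41).

38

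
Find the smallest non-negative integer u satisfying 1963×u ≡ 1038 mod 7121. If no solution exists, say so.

1350

gcd(1963, 7121) = 1, so a unique solution mod 7121 exists.
1963⁻¹ ≡ 3994 (mod 7121).
u ≡ 3994×1038 ≡ 1350 (mod 7121).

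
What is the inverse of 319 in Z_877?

11

Apply the Euclidean algorithm and back-substitute:
877 = 2×319 + 239
319 = 1×239 + 80
239 = 2×80 + 79
80 = 1×79 + 1
79 = 79×1 + 0
gcd(319, 877) = 1, so the inverse exists.
Back-substitute for 1:
1 = 1×80 − 1×79
  = −1×239 + 3×80
  = 3×319 − 4×239
  = −4×877 + 11×319
So 319⁻¹ ≡ 11 (mod 877).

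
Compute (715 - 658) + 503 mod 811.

560

715 - 658 = 57
57 + 503 = 560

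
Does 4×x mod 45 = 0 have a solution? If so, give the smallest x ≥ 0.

0

gcd(4, 45) = 1, so a unique solution mod 45 exists.
4⁻¹ ≡ 34 (mod 45).
x ≡ 34×0 ≡ 0 (mod 45).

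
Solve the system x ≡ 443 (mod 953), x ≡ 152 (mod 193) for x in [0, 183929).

953⁻¹ mod 193: 953·16 ≡ 1 (mod 193), so 953⁻¹ ≡ 16.
x = 443 + 953·((152 − 443)·16 mod 193) = 443 + 953·169 = 161500.
Check: 161500 mod 953 = 443, 161500 mod 193 = 152. ✓

161500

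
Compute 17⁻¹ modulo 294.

By the extended Euclidean algorithm:
294 = 17*17 + 5
17 = 3*5 + 2
5 = 2*2 + 1
2 = 2*1 + 0
gcd(17, 294) = 1, so the inverse exists.
Back-substitute for 1:
1 = 1*5 − 2*2
  = −2*17 + 7*5
  = 7*294 − 121*17
So 17⁻¹ ≡ −121 ≡ 173 (mod 294).

173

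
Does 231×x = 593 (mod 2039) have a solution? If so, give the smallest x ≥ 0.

1000

gcd(231, 2039) = 1, so a unique solution mod 2039 exists.
231⁻¹ ≡ 459 (mod 2039).
x ≡ 459×593 ≡ 1000 (mod 2039).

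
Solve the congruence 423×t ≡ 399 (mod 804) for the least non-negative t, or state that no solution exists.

gcd(423, 804) = 3, and 3 | 399, so solutions exist.
Divide through by 3: 141×t ≡ 133 (mod 268).
141⁻¹ ≡ 249 (mod 268).
t ≡ 249×133 ≡ 153 (mod 268).
The smallest non-negative solution is t = 153.

153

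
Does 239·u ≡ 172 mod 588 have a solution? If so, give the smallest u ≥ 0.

200

gcd(239, 588) = 1, so a unique solution mod 588 exists.
239⁻¹ ≡ 155 (mod 588).
u ≡ 155·172 ≡ 200 (mod 588).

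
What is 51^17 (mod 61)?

17 in binary is 10001, i.e. 17 = 16 + 1.
51^1 ≡ 51 (mod 61)
51^2 ≡ 51^2 = 2601 ≡ 39 (mod 61)
51^4 ≡ 39^2 = 1521 ≡ 57 (mod 61)
51^8 ≡ 57^2 = 3249 ≡ 16 (mod 61)
51^16 ≡ 16^2 = 256 ≡ 12 (mod 61)
51^17 = 51^16 · 51^1 ≡ 12 · 51 (mod 61).
12 · 51 = 612 ≡ 2 (mod 61).

2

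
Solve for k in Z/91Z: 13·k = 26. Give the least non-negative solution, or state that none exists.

2

gcd(13, 91) = 13, and 13 | 26, so solutions exist.
Divide through by 13: 1·k mod 7 = 2.
1⁻¹ ≡ 1 (mod 7).
k ≡ 1·2 ≡ 2 (mod 7).
The smallest non-negative solution is k = 2.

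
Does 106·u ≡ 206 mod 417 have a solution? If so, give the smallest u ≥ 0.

gcd(106, 417) = 1, so a unique solution mod 417 exists.
106⁻¹ ≡ 358 (mod 417).
u ≡ 358·206 ≡ 356 (mod 417).

356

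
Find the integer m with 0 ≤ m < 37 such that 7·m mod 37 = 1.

16

Apply the Euclidean algorithm and back-substitute:
37 = 5*7 + 2
7 = 3*2 + 1
2 = 2*1 + 0
gcd(7, 37) = 1, so the inverse exists.
Bézout: 1 = −3*37 + 16*7.
So 7⁻¹ ≡ 16 (mod 37).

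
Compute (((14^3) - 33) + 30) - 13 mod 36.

(14)^3 ≡ 8 (mod 36)
8 - 33 = -25 ≡ 11 (mod 36)
11 + 30 = 41 ≡ 5 (mod 36)
5 - 13 = -8 ≡ 28 (mod 36)

28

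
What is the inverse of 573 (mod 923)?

625

Apply the Euclidean algorithm and back-substitute:
923 = 1*573 + 350
573 = 1*350 + 223
350 = 1*223 + 127
223 = 1*127 + 96
127 = 1*96 + 31
96 = 3*31 + 3
31 = 10*3 + 1
3 = 3*1 + 0
gcd(573, 923) = 1, so the inverse exists.
Back-substitute for 1:
1 = 1*31 − 10*3
  = −10*96 + 31*31
  = 31*127 − 41*96
  = −41*223 + 72*127
  = 72*350 − 113*223
  = −113*573 + 185*350
  = 185*923 − 298*573
So 573⁻¹ ≡ −298 ≡ 625 (mod 923).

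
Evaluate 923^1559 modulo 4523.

3967

Compute successive squares:
1559 in binary is 11000010111, i.e. 1559 = 1024 + 512 + 16 + 4 + 2 + 1.
923^1 ≡ 923 (mod 4523)
923^2 ≡ 923^2 = 851929 ≡ 1605 (mod 4523)
923^4 ≡ 1605^2 = 2576025 ≡ 2438 (mod 4523)
923^8 ≡ 2438^2 = 5943844 ≡ 622 (mod 4523)
923^16 ≡ 622^2 = 386884 ≡ 2429 (mod 4523)
923^32 ≡ 2429^2 = 5900041 ≡ 2049 (mod 4523)
923^64 ≡ 2049^2 = 4198401 ≡ 1057 (mod 4523)
923^128 ≡ 1057^2 = 1117249 ≡ 68 (mod 4523)
923^256 ≡ 68^2 = 4624 ≡ 101 (mod 4523)
923^512 ≡ 101^2 = 10201 ≡ 1155 (mod 4523)
923^1024 ≡ 1155^2 = 1334025 ≡ 4263 (mod 4523)
923^1559 = 923^1024 * 923^512 * 923^16 * 923^4 * 923^2 * 923^1 ≡ 4263 * 1155 * 2429 * 2438 * 1605 * 923 (mod 4523).
Accumulate the product:
4263 * 1155 = 4923765 ≡ 2741
2741 * 2429 = 6657889 ≡ 33
33 * 2438 = 80454 ≡ 3563
3563 * 1605 = 5718615 ≡ 1543
1543 * 923 = 1424189 ≡ 3967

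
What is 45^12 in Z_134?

89

12 in binary is 1100, i.e. 12 = 8 + 4.
45^1 ≡ 45 (mod 134)
45^2 ≡ 45^2 = 2025 ≡ 15 (mod 134)
45^4 ≡ 15^2 = 225 ≡ 91 (mod 134)
45^8 ≡ 91^2 = 8281 ≡ 107 (mod 134)
45^12 = 45^8 × 45^4 ≡ 107 × 91 (mod 134).
107 × 91 = 9737 ≡ 89 (mod 134).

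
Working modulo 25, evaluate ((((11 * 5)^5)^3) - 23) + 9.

11

11 * 5 = 55 ≡ 5 (mod 25)
(5)^5 ≡ 0 (mod 25)
(0)^3 ≡ 0 (mod 25)
0 - 23 = -23 ≡ 2 (mod 25)
2 + 9 = 11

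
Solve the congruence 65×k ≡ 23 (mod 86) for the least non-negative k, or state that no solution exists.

gcd(65, 86) = 1, so a unique solution mod 86 exists.
65⁻¹ ≡ 45 (mod 86).
k ≡ 45×23 ≡ 3 (mod 86).

3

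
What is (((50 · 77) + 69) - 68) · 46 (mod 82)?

26

50 · 77 = 3850 ≡ 78 (mod 82)
78 + 69 = 147 ≡ 65 (mod 82)
65 - 68 = -3 ≡ 79 (mod 82)
79 · 46 = 3634 ≡ 26 (mod 82)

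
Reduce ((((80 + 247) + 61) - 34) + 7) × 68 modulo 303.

80 + 247 = 327 ≡ 24 (mod 303)
24 + 61 = 85
85 - 34 = 51
51 + 7 = 58
58 × 68 = 3944 ≡ 5 (mod 303)

5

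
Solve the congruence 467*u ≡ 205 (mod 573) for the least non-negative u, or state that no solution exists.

317

gcd(467, 573) = 1, so a unique solution mod 573 exists.
467⁻¹ ≡ 200 (mod 573).
u ≡ 200*205 ≡ 317 (mod 573).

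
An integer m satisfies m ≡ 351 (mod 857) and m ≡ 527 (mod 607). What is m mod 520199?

857⁻¹ mod 607: 857*17 ≡ 1 (mod 607), so 857⁻¹ ≡ 17.
m = 351 + 857*((527 − 351)*17 mod 607) = 351 + 857*564 = 483699.

483699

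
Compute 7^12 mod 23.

16

Using repeated squaring:
12 in binary is 1100, i.e. 12 = 8 + 4.
7^1 ≡ 7 (mod 23)
7^2 ≡ 7^2 = 49 ≡ 3 (mod 23)
7^4 ≡ 3^2 = 9 (mod 23)
7^8 ≡ 9^2 = 81 ≡ 12 (mod 23)
7^12 = 7^8 · 7^4 ≡ 12 · 9 (mod 23).
12 · 9 = 108 ≡ 16 (mod 23).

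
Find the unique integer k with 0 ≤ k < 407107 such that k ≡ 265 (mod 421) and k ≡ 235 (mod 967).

421⁻¹ mod 967: 421·820 ≡ 1 (mod 967), so 421⁻¹ ≡ 820.
k = 265 + 421·((235 − 265)·820 mod 967) = 265 + 421·542 = 228447.

228447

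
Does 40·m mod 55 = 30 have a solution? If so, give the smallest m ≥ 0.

9

gcd(40, 55) = 5, and 5 | 30, so solutions exist.
Divide through by 5: 8·m ≡ 6 (mod 11).
8⁻¹ ≡ 7 (mod 11).
m ≡ 7·6 ≡ 9 (mod 11).
The smallest non-negative solution is m = 9.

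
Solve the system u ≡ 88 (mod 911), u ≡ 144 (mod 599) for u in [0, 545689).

266100

911⁻¹ mod 599: 911×48 ≡ 1 (mod 599), so 911⁻¹ ≡ 48.
u = 88 + 911×((144 − 88)×48 mod 599) = 88 + 911×292 = 266100.
Check: 266100 mod 911 = 88, 266100 mod 599 = 144. ✓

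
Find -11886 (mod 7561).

3236

-11886 = -2*7561 + 3236, so -11886 ≡ 3236 (mod 7561).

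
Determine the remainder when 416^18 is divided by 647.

Compute successive squares:
18 in binary is 10010, i.e. 18 = 16 + 2.
416^1 ≡ 416 (mod 647)
416^2 ≡ 416^2 = 173056 ≡ 307 (mod 647)
416^4 ≡ 307^2 = 94249 ≡ 434 (mod 647)
416^8 ≡ 434^2 = 188356 ≡ 79 (mod 647)
416^16 ≡ 79^2 = 6241 ≡ 418 (mod 647)
416^18 = 416^16 · 416^2 ≡ 418 · 307 (mod 647).
418 · 307 = 128326 ≡ 220 (mod 647).

220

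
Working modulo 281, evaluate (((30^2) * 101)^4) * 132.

68

(30)^2 ≡ 57 (mod 281)
57 * 101 = 5757 ≡ 137 (mod 281)
(137)^4 ≡ 273 (mod 281)
273 * 132 = 36036 ≡ 68 (mod 281)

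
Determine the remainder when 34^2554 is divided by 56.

2554 in binary is 100111111010, i.e. 2554 = 2048 + 256 + 128 + 64 + 32 + 16 + 8 + 2.
34^1 ≡ 34 (mod 56)
34^2 ≡ 34^2 = 1156 ≡ 36 (mod 56)
34^4 ≡ 36^2 = 1296 ≡ 8 (mod 56)
34^8 ≡ 8^2 = 64 ≡ 8 (mod 56)
34^16 ≡ 8^2 = 64 ≡ 8 (mod 56)
34^32 ≡ 8^2 = 64 ≡ 8 (mod 56)
34^64 ≡ 8^2 = 64 ≡ 8 (mod 56)
34^128 ≡ 8^2 = 64 ≡ 8 (mod 56)
34^256 ≡ 8^2 = 64 ≡ 8 (mod 56)
34^512 ≡ 8^2 = 64 ≡ 8 (mod 56)
34^1024 ≡ 8^2 = 64 ≡ 8 (mod 56)
34^2048 ≡ 8^2 = 64 ≡ 8 (mod 56)
34^2554 = 34^2048 × 34^256 × 34^128 × 34^64 × 34^32 × 34^16 × 34^8 × 34^2 ≡ 8 × 8 × 8 × 8 × 8 × 8 × 8 × 36 (mod 56).
Accumulate the product:
8 × 8 = 64 ≡ 8
8 × 8 = 64 ≡ 8
8 × 8 = 64 ≡ 8
8 × 8 = 64 ≡ 8
8 × 8 = 64 ≡ 8
8 × 8 = 64 ≡ 8
8 × 36 = 288 ≡ 8

8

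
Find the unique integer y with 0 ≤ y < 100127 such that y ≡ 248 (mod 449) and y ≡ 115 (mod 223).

449⁻¹ mod 223: 449·149 ≡ 1 (mod 223), so 449⁻¹ ≡ 149.
y = 248 + 449·((115 − 248)·149 mod 223) = 248 + 449·30 = 13718.

13718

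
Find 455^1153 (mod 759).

Compute successive squares:
1153 in binary is 10010000001, i.e. 1153 = 1024 + 128 + 1.
455^1 ≡ 455 (mod 759)
455^2 ≡ 455^2 = 207025 ≡ 577 (mod 759)
455^4 ≡ 577^2 = 332929 ≡ 487 (mod 759)
455^8 ≡ 487^2 = 237169 ≡ 361 (mod 759)
455^16 ≡ 361^2 = 130321 ≡ 532 (mod 759)
455^32 ≡ 532^2 = 283024 ≡ 676 (mod 759)
455^64 ≡ 676^2 = 456976 ≡ 58 (mod 759)
455^128 ≡ 58^2 = 3364 ≡ 328 (mod 759)
455^256 ≡ 328^2 = 107584 ≡ 565 (mod 759)
455^512 ≡ 565^2 = 319225 ≡ 445 (mod 759)
455^1024 ≡ 445^2 = 198025 ≡ 685 (mod 759)
455^1153 = 455^1024 · 455^128 · 455^1 ≡ 685 · 328 · 455 (mod 759).
Accumulate the product:
685 · 328 = 224680 ≡ 16
16 · 455 = 7280 ≡ 449

449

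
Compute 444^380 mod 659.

148

Using repeated squaring:
380 in binary is 101111100, i.e. 380 = 256 + 64 + 32 + 16 + 8 + 4.
444^1 ≡ 444 (mod 659)
444^2 ≡ 444^2 = 197136 ≡ 95 (mod 659)
444^4 ≡ 95^2 = 9025 ≡ 458 (mod 659)
444^8 ≡ 458^2 = 209764 ≡ 202 (mod 659)
444^16 ≡ 202^2 = 40804 ≡ 605 (mod 659)
444^32 ≡ 605^2 = 366025 ≡ 280 (mod 659)
444^64 ≡ 280^2 = 78400 ≡ 638 (mod 659)
444^128 ≡ 638^2 = 407044 ≡ 441 (mod 659)
444^256 ≡ 441^2 = 194481 ≡ 76 (mod 659)
444^380 = 444^256 × 444^64 × 444^32 × 444^16 × 444^8 × 444^4 ≡ 76 × 638 × 280 × 605 × 202 × 458 (mod 659).
Accumulate the product:
76 × 638 = 48488 ≡ 381
381 × 280 = 106680 ≡ 581
581 × 605 = 351505 ≡ 258
258 × 202 = 52116 ≡ 55
55 × 458 = 25190 ≡ 148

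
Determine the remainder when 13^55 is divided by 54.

55 in binary is 110111, i.e. 55 = 32 + 16 + 4 + 2 + 1.
13^1 ≡ 13 (mod 54)
13^2 ≡ 13^2 = 169 ≡ 7 (mod 54)
13^4 ≡ 7^2 = 49 (mod 54)
13^8 ≡ 49^2 = 2401 ≡ 25 (mod 54)
13^16 ≡ 25^2 = 625 ≡ 31 (mod 54)
13^32 ≡ 31^2 = 961 ≡ 43 (mod 54)
13^55 = 13^32 · 13^16 · 13^4 · 13^2 · 13^1 ≡ 43 · 31 · 49 · 7 · 13 (mod 54).
Accumulate the product:
43 · 31 = 1333 ≡ 37
37 · 49 = 1813 ≡ 31
31 · 7 = 217 ≡ 1
1 · 13 = 13

13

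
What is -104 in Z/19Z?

-104 = -6×19 + 10, so -104 ≡ 10 (mod 19).

10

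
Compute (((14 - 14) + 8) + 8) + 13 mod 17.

12

14 - 14 = 0
0 + 8 = 8
8 + 8 = 16
16 + 13 = 29 ≡ 12 (mod 17)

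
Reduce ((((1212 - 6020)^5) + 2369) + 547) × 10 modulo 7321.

1212 - 6020 = -4808 ≡ 2513 (mod 7321)
(2513)^5 ≡ 7195 (mod 7321)
7195 + 2369 = 9564 ≡ 2243 (mod 7321)
2243 + 547 = 2790
2790 × 10 = 27900 ≡ 5937 (mod 7321)

5937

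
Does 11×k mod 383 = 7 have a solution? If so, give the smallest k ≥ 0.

gcd(11, 383) = 1, so a unique solution mod 383 exists.
11⁻¹ ≡ 209 (mod 383).
k ≡ 209×7 ≡ 314 (mod 383).

314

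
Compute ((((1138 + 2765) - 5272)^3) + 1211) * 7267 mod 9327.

535

1138 + 2765 = 3903
3903 - 5272 = -1369 ≡ 7958 (mod 9327)
(7958)^3 ≡ 713 (mod 9327)
713 + 1211 = 1924
1924 * 7267 = 13981708 ≡ 535 (mod 9327)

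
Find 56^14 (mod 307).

277

Using repeated squaring:
14 in binary is 1110, i.e. 14 = 8 + 4 + 2.
56^1 ≡ 56 (mod 307)
56^2 ≡ 56^2 = 3136 ≡ 66 (mod 307)
56^4 ≡ 66^2 = 4356 ≡ 58 (mod 307)
56^8 ≡ 58^2 = 3364 ≡ 294 (mod 307)
56^14 = 56^8 · 56^4 · 56^2 ≡ 294 · 58 · 66 (mod 307).
Accumulate the product:
294 · 58 = 17052 ≡ 167
167 · 66 = 11022 ≡ 277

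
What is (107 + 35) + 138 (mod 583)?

107 + 35 = 142
142 + 138 = 280

280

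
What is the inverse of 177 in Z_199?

Run the extended Euclidean algorithm:
199 = 1×177 + 22
177 = 8×22 + 1
22 = 22×1 + 0
gcd(177, 199) = 1, so the inverse exists.
Back-substitute for 1:
1 = 1×177 − 8×22
  = −8×199 + 9×177
So 177⁻¹ ≡ 9 (mod 199).

9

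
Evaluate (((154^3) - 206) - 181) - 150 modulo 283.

178

(154)^3 ≡ 149 (mod 283)
149 - 206 = -57 ≡ 226 (mod 283)
226 - 181 = 45
45 - 150 = -105 ≡ 178 (mod 283)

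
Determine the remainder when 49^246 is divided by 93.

246 in binary is 11110110, i.e. 246 = 128 + 64 + 32 + 16 + 4 + 2.
49^1 ≡ 49 (mod 93)
49^2 ≡ 49^2 = 2401 ≡ 76 (mod 93)
49^4 ≡ 76^2 = 5776 ≡ 10 (mod 93)
49^8 ≡ 10^2 = 100 ≡ 7 (mod 93)
49^16 ≡ 7^2 = 49 (mod 93)
49^32 ≡ 49^2 = 2401 ≡ 76 (mod 93)
49^64 ≡ 76^2 = 5776 ≡ 10 (mod 93)
49^128 ≡ 10^2 = 100 ≡ 7 (mod 93)
49^246 = 49^128 * 49^64 * 49^32 * 49^16 * 49^4 * 49^2 ≡ 7 * 10 * 76 * 49 * 10 * 76 (mod 93).
Accumulate the product:
7 * 10 = 70
70 * 76 = 5320 ≡ 19
19 * 49 = 931 ≡ 1
1 * 10 = 10
10 * 76 = 760 ≡ 16

16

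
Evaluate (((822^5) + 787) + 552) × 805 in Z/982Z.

(822)^5 ≡ 588 (mod 982)
588 + 787 = 1375 ≡ 393 (mod 982)
393 + 552 = 945
945 × 805 = 760725 ≡ 657 (mod 982)

657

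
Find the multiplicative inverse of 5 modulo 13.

8

Run the extended Euclidean algorithm:
13 = 2·5 + 3
5 = 1·3 + 2
3 = 1·2 + 1
2 = 2·1 + 0
gcd(5, 13) = 1, so the inverse exists.
Back-substitute for 1:
1 = 1·3 − 1·2
  = −1·5 + 2·3
  = 2·13 − 5·5
So 5⁻¹ ≡ −5 ≡ 8 (mod 13).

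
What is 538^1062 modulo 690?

By square-and-multiply:
1062 in binary is 10000100110, i.e. 1062 = 1024 + 32 + 4 + 2.
538^1 ≡ 538 (mod 690)
538^2 ≡ 538^2 = 289444 ≡ 334 (mod 690)
538^4 ≡ 334^2 = 111556 ≡ 466 (mod 690)
538^8 ≡ 466^2 = 217156 ≡ 496 (mod 690)
538^16 ≡ 496^2 = 246016 ≡ 376 (mod 690)
538^32 ≡ 376^2 = 141376 ≡ 616 (mod 690)
538^64 ≡ 616^2 = 379456 ≡ 646 (mod 690)
538^128 ≡ 646^2 = 417316 ≡ 556 (mod 690)
538^256 ≡ 556^2 = 309136 ≡ 16 (mod 690)
538^512 ≡ 16^2 = 256 (mod 690)
538^1024 ≡ 256^2 = 65536 ≡ 676 (mod 690)
538^1062 = 538^1024 · 538^32 · 538^4 · 538^2 ≡ 676 · 616 · 466 · 334 (mod 690).
Accumulate the product:
676 · 616 = 416416 ≡ 346
346 · 466 = 161236 ≡ 466
466 · 334 = 155644 ≡ 394

394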